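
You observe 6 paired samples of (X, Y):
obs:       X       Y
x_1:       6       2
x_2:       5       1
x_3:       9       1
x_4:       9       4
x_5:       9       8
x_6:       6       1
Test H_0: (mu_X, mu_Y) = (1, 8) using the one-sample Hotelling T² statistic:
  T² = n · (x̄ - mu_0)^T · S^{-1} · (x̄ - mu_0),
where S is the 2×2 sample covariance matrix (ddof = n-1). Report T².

Step 1 — sample mean vector:
  mean(X) = (6 + 5 + 9 + 9 + 9 + 6) / 6 = 44/6 = 7.3333
  mean(Y) = (2 + 1 + 1 + 4 + 8 + 1) / 6 = 17/6 = 2.8333
  x̄ = (7.3333, 2.8333),  deviation x̄ - mu_0 = (7.3333, 2.8333) - (1, 8) = (6.3333, -5.1667).

Step 2 — sample covariance matrix, S[i,j] = (1/(n-1)) · Σ_k (x_{k,i} - mean_i) · (x_{k,j} - mean_j), divisor n-1 = 5:
  S[X,X] = ((-1.3333)·(-1.3333) + (-2.3333)·(-2.3333) + (1.6667)·(1.6667) + (1.6667)·(1.6667) + (1.6667)·(1.6667) + (-1.3333)·(-1.3333)) / 5 = 17.3333/5 = 3.4667
  S[X,Y] = ((-1.3333)·(-0.8333) + (-2.3333)·(-1.8333) + (1.6667)·(-1.8333) + (1.6667)·(1.1667) + (1.6667)·(5.1667) + (-1.3333)·(-1.8333)) / 5 = 15.3333/5 = 3.0667
  S[Y,Y] = ((-0.8333)·(-0.8333) + (-1.8333)·(-1.8333) + (-1.8333)·(-1.8333) + (1.1667)·(1.1667) + (5.1667)·(5.1667) + (-1.8333)·(-1.8333)) / 5 = 38.8333/5 = 7.7667
  S = [[3.4667, 3.0667],
 [3.0667, 7.7667]].

Step 3 — invert S. det(S) = 3.4667·7.7667 - (3.0667)² = 17.52.
  S^{-1} = (1/det) · [[d, -b], [-b, a]] = [[0.4433, -0.175],
 [-0.175, 0.1979]].

Step 4 — quadratic form (x̄ - mu_0)^T · S^{-1} · (x̄ - mu_0):
  S^{-1} · (x̄ - mu_0) = (3.7119, -2.1309),
  (x̄ - mu_0)^T · [...] = (6.3333)·(3.7119) + (-5.1667)·(-2.1309) = 34.5186.

Step 5 — scale by n: T² = 6 · 34.5186 = 207.1119.

T² ≈ 207.1119


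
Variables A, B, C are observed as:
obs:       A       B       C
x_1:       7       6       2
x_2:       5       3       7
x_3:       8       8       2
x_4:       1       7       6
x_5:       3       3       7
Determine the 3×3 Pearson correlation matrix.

Step 1 — column means:
  mean(A) = (7 + 5 + 8 + 1 + 3) / 5 = 24/5 = 4.8
  mean(B) = (6 + 3 + 8 + 7 + 3) / 5 = 27/5 = 5.4
  mean(C) = (2 + 7 + 2 + 6 + 7) / 5 = 24/5 = 4.8

Step 2 — sample variances and covariances s[i,j] = (1/(n-1)) · Σ_k (x_{k,i} - mean_i) · (x_{k,j} - mean_j), with n-1 = 4:
  s[A,A] = ((2.2)·(2.2) + (0.2)·(0.2) + (3.2)·(3.2) + (-3.8)·(-3.8) + (-1.8)·(-1.8)) / 4 = 32.8/4 = 8.2
  s[A,B] = ((2.2)·(0.6) + (0.2)·(-2.4) + (3.2)·(2.6) + (-3.8)·(1.6) + (-1.8)·(-2.4)) / 4 = 7.4/4 = 1.85
  s[A,C] = ((2.2)·(-2.8) + (0.2)·(2.2) + (3.2)·(-2.8) + (-3.8)·(1.2) + (-1.8)·(2.2)) / 4 = -23.2/4 = -5.8
  s[B,B] = ((0.6)·(0.6) + (-2.4)·(-2.4) + (2.6)·(2.6) + (1.6)·(1.6) + (-2.4)·(-2.4)) / 4 = 21.2/4 = 5.3
  s[B,C] = ((0.6)·(-2.8) + (-2.4)·(2.2) + (2.6)·(-2.8) + (1.6)·(1.2) + (-2.4)·(2.2)) / 4 = -17.6/4 = -4.4
  s[C,C] = ((-2.8)·(-2.8) + (2.2)·(2.2) + (-2.8)·(-2.8) + (1.2)·(1.2) + (2.2)·(2.2)) / 4 = 26.8/4 = 6.7
  Sample standard deviations s_i = √(s[i,i]):
  s(A) = √(8.2) = 2.8636
  s(B) = √(5.3) = 2.3022
  s(C) = √(6.7) = 2.5884

Step 3 — r_{ij} = s_{ij} / (s_i · s_j):
  r[A,A] = 1 (diagonal).
  r[A,B] = 1.85 / (2.8636 · 2.3022) = 1.85 / 6.5924 = 0.2806
  r[A,C] = -5.8 / (2.8636 · 2.5884) = -5.8 / 7.4122 = -0.7825
  r[B,B] = 1 (diagonal).
  r[B,C] = -4.4 / (2.3022 · 2.5884) = -4.4 / 5.959 = -0.7384
  r[C,C] = 1 (diagonal).

R is symmetric with unit diagonal. Assembling:

R = [[1, 0.2806, -0.7825],
 [0.2806, 1, -0.7384],
 [-0.7825, -0.7384, 1]]


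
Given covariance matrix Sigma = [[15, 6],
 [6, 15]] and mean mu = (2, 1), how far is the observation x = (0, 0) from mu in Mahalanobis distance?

Step 1 — centre the observation: (x - mu) = (-2, -1).

Step 2 — invert Sigma. det(Sigma) = 15·15 - (6)² = 189.
  Sigma^{-1} = (1/det) · [[d, -b], [-b, a]] = [[0.0794, -0.0317],
 [-0.0317, 0.0794]].

Step 3 — form the quadratic (x - mu)^T · Sigma^{-1} · (x - mu):
  Sigma^{-1} · (x - mu) = (-0.127, -0.0159).
  (x - mu)^T · [Sigma^{-1} · (x - mu)] = (-2)·(-0.127) + (-1)·(-0.0159) = 0.2698.

Step 4 — take square root: d = √(0.2698) ≈ 0.5195.

d(x, mu) = √(0.2698) ≈ 0.5195


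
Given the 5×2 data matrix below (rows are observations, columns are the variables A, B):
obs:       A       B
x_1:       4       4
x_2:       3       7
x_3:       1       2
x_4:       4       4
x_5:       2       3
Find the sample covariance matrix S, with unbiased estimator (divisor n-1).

Step 1 — column means:
  mean(A) = (4 + 3 + 1 + 4 + 2) / 5 = 14/5 = 2.8
  mean(B) = (4 + 7 + 2 + 4 + 3) / 5 = 20/5 = 4

Step 2 — sample covariance S[i,j] = (1/(n-1)) · Σ_k (x_{k,i} - mean_i) · (x_{k,j} - mean_j), with n-1 = 4.
  S[A,A] = ((1.2)·(1.2) + (0.2)·(0.2) + (-1.8)·(-1.8) + (1.2)·(1.2) + (-0.8)·(-0.8)) / 4 = 6.8/4 = 1.7
  S[A,B] = ((1.2)·(0) + (0.2)·(3) + (-1.8)·(-2) + (1.2)·(0) + (-0.8)·(-1)) / 4 = 5/4 = 1.25
  S[B,B] = ((0)·(0) + (3)·(3) + (-2)·(-2) + (0)·(0) + (-1)·(-1)) / 4 = 14/4 = 3.5

S is symmetric (S[j,i] = S[i,j]). Assembling:

S = [[1.7, 1.25],
 [1.25, 3.5]]


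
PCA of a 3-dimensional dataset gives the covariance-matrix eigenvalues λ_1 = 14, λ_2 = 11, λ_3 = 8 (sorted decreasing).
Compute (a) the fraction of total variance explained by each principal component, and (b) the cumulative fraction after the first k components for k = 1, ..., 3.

Step 1 — total variance = trace(Sigma) = Σ λ_i = 14 + 11 + 8 = 33.

Step 2 — fraction explained by component i = λ_i / Σ λ:
  PC1: 14/33 = 0.4242
  PC2: 11/33 = 0.3333
  PC3: 8/33 = 0.2424

Step 3 — cumulative fraction after k components = (λ_1 + ... + λ_k) / Σ λ:
  k = 1: 14/33 = 0.4242
  k = 2: (14 + 11)/33 = 25/33 = 0.7576
  k = 3: (14 + 11 + 8)/33 = 33/33 = 1

Summary (fraction, with percent):

explained: PC1 0.4242 (42.42%), PC2 0.3333 (33.33%), PC3 0.2424 (24.24%);  cumulative: 0.4242, 0.7576, 1


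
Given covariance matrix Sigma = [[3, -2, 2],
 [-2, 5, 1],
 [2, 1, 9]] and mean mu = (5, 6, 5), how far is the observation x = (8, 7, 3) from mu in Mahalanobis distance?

Step 1 — centre the observation: (x - mu) = (3, 1, -2).

Step 2 — invert Sigma (cofactor / det for 3×3, or solve directly):
  Sigma^{-1} = [[0.6471, 0.2941, -0.1765],
 [0.2941, 0.3382, -0.1029],
 [-0.1765, -0.1029, 0.1618]].

Step 3 — form the quadratic (x - mu)^T · Sigma^{-1} · (x - mu):
  Sigma^{-1} · (x - mu) = (2.5882, 1.4265, -0.9559).
  (x - mu)^T · [Sigma^{-1} · (x - mu)] = (3)·(2.5882) + (1)·(1.4265) + (-2)·(-0.9559) = 11.1029.

Step 4 — take square root: d = √(11.1029) ≈ 3.3321.

d(x, mu) = √(11.1029) ≈ 3.3321


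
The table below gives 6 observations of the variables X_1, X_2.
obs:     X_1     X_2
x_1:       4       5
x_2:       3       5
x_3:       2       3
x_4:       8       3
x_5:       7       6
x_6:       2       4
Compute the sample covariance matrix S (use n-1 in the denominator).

Step 1 — column means:
  mean(X_1) = (4 + 3 + 2 + 8 + 7 + 2) / 6 = 26/6 = 4.3333
  mean(X_2) = (5 + 5 + 3 + 3 + 6 + 4) / 6 = 26/6 = 4.3333

Step 2 — sample covariance S[i,j] = (1/(n-1)) · Σ_k (x_{k,i} - mean_i) · (x_{k,j} - mean_j), with n-1 = 5.
  S[X_1,X_1] = ((-0.3333)·(-0.3333) + (-1.3333)·(-1.3333) + (-2.3333)·(-2.3333) + (3.6667)·(3.6667) + (2.6667)·(2.6667) + (-2.3333)·(-2.3333)) / 5 = 33.3333/5 = 6.6667
  S[X_1,X_2] = ((-0.3333)·(0.6667) + (-1.3333)·(0.6667) + (-2.3333)·(-1.3333) + (3.6667)·(-1.3333) + (2.6667)·(1.6667) + (-2.3333)·(-0.3333)) / 5 = 2.3333/5 = 0.4667
  S[X_2,X_2] = ((0.6667)·(0.6667) + (0.6667)·(0.6667) + (-1.3333)·(-1.3333) + (-1.3333)·(-1.3333) + (1.6667)·(1.6667) + (-0.3333)·(-0.3333)) / 5 = 7.3333/5 = 1.4667

S is symmetric (S[j,i] = S[i,j]). Assembling:

S = [[6.6667, 0.4667],
 [0.4667, 1.4667]]


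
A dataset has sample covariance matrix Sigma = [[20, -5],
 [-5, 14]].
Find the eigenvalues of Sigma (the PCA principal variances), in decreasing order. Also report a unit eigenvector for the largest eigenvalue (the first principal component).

Step 1 — characteristic polynomial of 2×2 Sigma:
  det(Sigma - λI) = λ² - trace · λ + det = 0.
  trace = 20 + 14 = 34, det = 20·14 - (-5)² = 255.
Step 2 — discriminant:
  Δ = trace² - 4·det = 1156 - 1020 = 136.
Step 3 — eigenvalues:
  λ = (trace ± √Δ)/2 = (34 ± 11.6619)/2,
  λ_1 = 22.831,  λ_2 = 11.169.

Step 4 — unit eigenvector for λ_1: solve (Sigma - λ_1 I)v = 0. First row:
  (20 - 22.831)·v_x + (-5)·v_y = 0, i.e. (-2.831)·v_x + (-5)·v_y = 0,
  so v ∝ (b, λ_1 - a) = (-5, 2.831); multiply by -1 so the first entry is positive: u = (5, -2.831).
  ||u|| = √((5)² + (-2.831)²) = √(33.0143) ≈ 5.7458,
  v_1 = u/||u|| ≈ (0.8702, -0.4927) (||v_1|| = 1).

λ_1 = 22.831,  λ_2 = 11.169;  v_1 ≈ (0.8702, -0.4927)


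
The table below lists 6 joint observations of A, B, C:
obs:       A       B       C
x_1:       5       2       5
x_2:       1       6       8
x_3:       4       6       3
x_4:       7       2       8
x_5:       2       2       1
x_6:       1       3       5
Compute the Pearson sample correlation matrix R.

Step 1 — column means:
  mean(A) = (5 + 1 + 4 + 7 + 2 + 1) / 6 = 20/6 = 3.3333
  mean(B) = (2 + 6 + 6 + 2 + 2 + 3) / 6 = 21/6 = 3.5
  mean(C) = (5 + 8 + 3 + 8 + 1 + 5) / 6 = 30/6 = 5

Step 2 — sample variances and covariances s[i,j] = (1/(n-1)) · Σ_k (x_{k,i} - mean_i) · (x_{k,j} - mean_j), with n-1 = 5:
  s[A,A] = ((1.6667)·(1.6667) + (-2.3333)·(-2.3333) + (0.6667)·(0.6667) + (3.6667)·(3.6667) + (-1.3333)·(-1.3333) + (-2.3333)·(-2.3333)) / 5 = 29.3333/5 = 5.8667
  s[A,B] = ((1.6667)·(-1.5) + (-2.3333)·(2.5) + (0.6667)·(2.5) + (3.6667)·(-1.5) + (-1.3333)·(-1.5) + (-2.3333)·(-0.5)) / 5 = -9/5 = -1.8
  s[A,C] = ((1.6667)·(0) + (-2.3333)·(3) + (0.6667)·(-2) + (3.6667)·(3) + (-1.3333)·(-4) + (-2.3333)·(0)) / 5 = 8/5 = 1.6
  s[B,B] = ((-1.5)·(-1.5) + (2.5)·(2.5) + (2.5)·(2.5) + (-1.5)·(-1.5) + (-1.5)·(-1.5) + (-0.5)·(-0.5)) / 5 = 19.5/5 = 3.9
  s[B,C] = ((-1.5)·(0) + (2.5)·(3) + (2.5)·(-2) + (-1.5)·(3) + (-1.5)·(-4) + (-0.5)·(0)) / 5 = 4/5 = 0.8
  s[C,C] = ((0)·(0) + (3)·(3) + (-2)·(-2) + (3)·(3) + (-4)·(-4) + (0)·(0)) / 5 = 38/5 = 7.6
  Sample standard deviations s_i = √(s[i,i]):
  s(A) = √(5.8667) = 2.4221
  s(B) = √(3.9) = 1.9748
  s(C) = √(7.6) = 2.7568

Step 3 — r_{ij} = s_{ij} / (s_i · s_j):
  r[A,A] = 1 (diagonal).
  r[A,B] = -1.8 / (2.4221 · 1.9748) = -1.8 / 4.7833 = -0.3763
  r[A,C] = 1.6 / (2.4221 · 2.7568) = 1.6 / 6.6773 = 0.2396
  r[B,B] = 1 (diagonal).
  r[B,C] = 0.8 / (1.9748 · 2.7568) = 0.8 / 5.4443 = 0.1469
  r[C,C] = 1 (diagonal).

R is symmetric with unit diagonal. Assembling:

R = [[1, -0.3763, 0.2396],
 [-0.3763, 1, 0.1469],
 [0.2396, 0.1469, 1]]


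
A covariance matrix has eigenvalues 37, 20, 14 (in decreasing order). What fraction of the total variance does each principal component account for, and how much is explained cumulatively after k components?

Step 1 — total variance = trace(Sigma) = Σ λ_i = 37 + 20 + 14 = 71.

Step 2 — fraction explained by component i = λ_i / Σ λ:
  PC1: 37/71 = 0.5211
  PC2: 20/71 = 0.2817
  PC3: 14/71 = 0.1972

Step 3 — cumulative fraction after k components = (λ_1 + ... + λ_k) / Σ λ:
  k = 1: 37/71 = 0.5211
  k = 2: (37 + 20)/71 = 57/71 = 0.8028
  k = 3: (37 + 20 + 14)/71 = 71/71 = 1

Summary (fraction, with percent):

explained: PC1 0.5211 (52.11%), PC2 0.2817 (28.17%), PC3 0.1972 (19.72%);  cumulative: 0.5211, 0.8028, 1


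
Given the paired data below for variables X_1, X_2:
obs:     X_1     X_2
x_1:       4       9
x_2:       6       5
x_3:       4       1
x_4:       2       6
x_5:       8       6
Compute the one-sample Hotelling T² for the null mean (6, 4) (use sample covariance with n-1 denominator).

Step 1 — sample mean vector:
  mean(X_1) = (4 + 6 + 4 + 2 + 8) / 5 = 24/5 = 4.8
  mean(X_2) = (9 + 5 + 1 + 6 + 6) / 5 = 27/5 = 5.4
  x̄ = (4.8, 5.4),  deviation x̄ - mu_0 = (4.8, 5.4) - (6, 4) = (-1.2, 1.4).

Step 2 — sample covariance matrix, S[i,j] = (1/(n-1)) · Σ_k (x_{k,i} - mean_i) · (x_{k,j} - mean_j), divisor n-1 = 4:
  S[X_1,X_1] = ((-0.8)·(-0.8) + (1.2)·(1.2) + (-0.8)·(-0.8) + (-2.8)·(-2.8) + (3.2)·(3.2)) / 4 = 20.8/4 = 5.2
  S[X_1,X_2] = ((-0.8)·(3.6) + (1.2)·(-0.4) + (-0.8)·(-4.4) + (-2.8)·(0.6) + (3.2)·(0.6)) / 4 = 0.4/4 = 0.1
  S[X_2,X_2] = ((3.6)·(3.6) + (-0.4)·(-0.4) + (-4.4)·(-4.4) + (0.6)·(0.6) + (0.6)·(0.6)) / 4 = 33.2/4 = 8.3
  S = [[5.2, 0.1],
 [0.1, 8.3]].

Step 3 — invert S. det(S) = 5.2·8.3 - (0.1)² = 43.15.
  S^{-1} = (1/det) · [[d, -b], [-b, a]] = [[0.1924, -0.0023],
 [-0.0023, 0.1205]].

Step 4 — quadratic form (x̄ - mu_0)^T · S^{-1} · (x̄ - mu_0):
  S^{-1} · (x̄ - mu_0) = (-0.2341, 0.1715),
  (x̄ - mu_0)^T · [...] = (-1.2)·(-0.2341) + (1.4)·(0.1715) = 0.521.

Step 5 — scale by n: T² = 5 · 0.521 = 2.6049.

T² ≈ 2.6049


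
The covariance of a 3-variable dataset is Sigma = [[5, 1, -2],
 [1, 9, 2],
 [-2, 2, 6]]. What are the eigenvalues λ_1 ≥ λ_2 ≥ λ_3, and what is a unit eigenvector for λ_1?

Step 1 — characteristic polynomial p(λ) = det(λI - Sigma) = λ³ - tr·λ² + c_1·λ - det, where tr = trace, c_1 = sum of the principal 2×2 minors, det = det(Sigma):
  tr = 5 + 9 + 6 = 20,
  c_1 = (5·9 - (1)²) + (5·6 - (-2)²) + (9·6 - (2)²) = 44 + 26 + 50 = 120,
  det = 5·(9·6 - (2)²) - (1)·((1)·6 - (2)·(-2)) + (-2)·((1)·(2) - 9·(-2)) = 5·(50) - (1)·(10) + (-2)·(20) = 200.
  So p(λ) = λ³ - 20λ² + 120λ - 200.
Step 2 — look for an integer root (rational root theorem: any rational root is an integer divisor of 200). Testing λ = 10:
  p(10) = 1000 - 2000 + 1200 - 200 = 0  ✓
  Dividing out (λ - 10): p(λ) = (λ - 10)(λ² - 10λ + 20).
Step 3 — remaining eigenvalues from the quadratic λ² - 10λ + 20 = 0:
  Δ = 10² - 4·20 = 100 - 80 = 20,  λ = (10 ± √20)/2 = (10 ± 4.4721)/2 ≈ 7.2361 or 2.7639.
  Sorted: λ_1 = 10,  λ_2 = 7.2361,  λ_3 = 2.7639  (check: sum = 20 = tr ✓).

Step 4 — unit eigenvector for λ_1 = 10: v spans the null space of (Sigma - λ_1 I), whose rows are
  r_1 = (-5, 1, -2),  r_2 = (1, -1, 2),  r_3 = (-2, 2, -4).
  v is orthogonal to every row, so take v ∝ r_1 × r_2 = ((1)·(2) - (-2)·(-1), (-2)·(1) - (-5)·(2), (-5)·(-1) - (1)·(1)) = (0, 8, 4).
  Rescale (divide by 4): u = (0, 2, 1).
  ||u|| = √((0)² + (2)² + (1)²) = √(5) ≈ 2.2361,  v_1 = u/||u|| ≈ (0, 0.8944, 0.4472) (||v_1|| = 1).

λ_1 = 10,  λ_2 = 7.2361,  λ_3 = 2.7639;  v_1 ≈ (0, 0.8944, 0.4472)


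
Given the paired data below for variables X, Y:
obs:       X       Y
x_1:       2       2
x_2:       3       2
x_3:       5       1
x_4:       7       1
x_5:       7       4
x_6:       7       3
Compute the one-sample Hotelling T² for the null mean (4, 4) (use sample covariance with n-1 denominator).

Step 1 — sample mean vector:
  mean(X) = (2 + 3 + 5 + 7 + 7 + 7) / 6 = 31/6 = 5.1667
  mean(Y) = (2 + 2 + 1 + 1 + 4 + 3) / 6 = 13/6 = 2.1667
  x̄ = (5.1667, 2.1667),  deviation x̄ - mu_0 = (5.1667, 2.1667) - (4, 4) = (1.1667, -1.8333).

Step 2 — sample covariance matrix, S[i,j] = (1/(n-1)) · Σ_k (x_{k,i} - mean_i) · (x_{k,j} - mean_j), divisor n-1 = 5:
  S[X,X] = ((-3.1667)·(-3.1667) + (-2.1667)·(-2.1667) + (-0.1667)·(-0.1667) + (1.8333)·(1.8333) + (1.8333)·(1.8333) + (1.8333)·(1.8333)) / 5 = 24.8333/5 = 4.9667
  S[X,Y] = ((-3.1667)·(-0.1667) + (-2.1667)·(-0.1667) + (-0.1667)·(-1.1667) + (1.8333)·(-1.1667) + (1.8333)·(1.8333) + (1.8333)·(0.8333)) / 5 = 3.8333/5 = 0.7667
  S[Y,Y] = ((-0.1667)·(-0.1667) + (-0.1667)·(-0.1667) + (-1.1667)·(-1.1667) + (-1.1667)·(-1.1667) + (1.8333)·(1.8333) + (0.8333)·(0.8333)) / 5 = 6.8333/5 = 1.3667
  S = [[4.9667, 0.7667],
 [0.7667, 1.3667]].

Step 3 — invert S. det(S) = 4.9667·1.3667 - (0.7667)² = 6.2.
  S^{-1} = (1/det) · [[d, -b], [-b, a]] = [[0.2204, -0.1237],
 [-0.1237, 0.8011]].

Step 4 — quadratic form (x̄ - mu_0)^T · S^{-1} · (x̄ - mu_0):
  S^{-1} · (x̄ - mu_0) = (0.4839, -1.6129),
  (x̄ - mu_0)^T · [...] = (1.1667)·(0.4839) + (-1.8333)·(-1.6129) = 3.5215.

Step 5 — scale by n: T² = 6 · 3.5215 = 21.129.

T² ≈ 21.129


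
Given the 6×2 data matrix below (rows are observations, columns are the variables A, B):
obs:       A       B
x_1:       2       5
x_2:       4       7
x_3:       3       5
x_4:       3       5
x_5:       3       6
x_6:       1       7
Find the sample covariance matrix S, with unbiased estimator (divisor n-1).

Step 1 — column means:
  mean(A) = (2 + 4 + 3 + 3 + 3 + 1) / 6 = 16/6 = 2.6667
  mean(B) = (5 + 7 + 5 + 5 + 6 + 7) / 6 = 35/6 = 5.8333

Step 2 — sample covariance S[i,j] = (1/(n-1)) · Σ_k (x_{k,i} - mean_i) · (x_{k,j} - mean_j), with n-1 = 5.
  S[A,A] = ((-0.6667)·(-0.6667) + (1.3333)·(1.3333) + (0.3333)·(0.3333) + (0.3333)·(0.3333) + (0.3333)·(0.3333) + (-1.6667)·(-1.6667)) / 5 = 5.3333/5 = 1.0667
  S[A,B] = ((-0.6667)·(-0.8333) + (1.3333)·(1.1667) + (0.3333)·(-0.8333) + (0.3333)·(-0.8333) + (0.3333)·(0.1667) + (-1.6667)·(1.1667)) / 5 = -0.3333/5 = -0.0667
  S[B,B] = ((-0.8333)·(-0.8333) + (1.1667)·(1.1667) + (-0.8333)·(-0.8333) + (-0.8333)·(-0.8333) + (0.1667)·(0.1667) + (1.1667)·(1.1667)) / 5 = 4.8333/5 = 0.9667

S is symmetric (S[j,i] = S[i,j]). Assembling:

S = [[1.0667, -0.0667],
 [-0.0667, 0.9667]]


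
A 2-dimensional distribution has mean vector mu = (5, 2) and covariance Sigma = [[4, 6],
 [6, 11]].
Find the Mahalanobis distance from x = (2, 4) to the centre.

Step 1 — centre the observation: (x - mu) = (-3, 2).

Step 2 — invert Sigma. det(Sigma) = 4·11 - (6)² = 8.
  Sigma^{-1} = (1/det) · [[d, -b], [-b, a]] = [[1.375, -0.75],
 [-0.75, 0.5]].

Step 3 — form the quadratic (x - mu)^T · Sigma^{-1} · (x - mu):
  Sigma^{-1} · (x - mu) = (-5.625, 3.25).
  (x - mu)^T · [Sigma^{-1} · (x - mu)] = (-3)·(-5.625) + (2)·(3.25) = 23.375.

Step 4 — take square root: d = √(23.375) ≈ 4.8348.

d(x, mu) = √(23.375) ≈ 4.8348


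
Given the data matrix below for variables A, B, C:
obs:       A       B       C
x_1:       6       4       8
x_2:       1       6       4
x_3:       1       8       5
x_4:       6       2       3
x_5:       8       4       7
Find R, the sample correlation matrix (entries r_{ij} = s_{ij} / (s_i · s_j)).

Step 1 — column means:
  mean(A) = (6 + 1 + 1 + 6 + 8) / 5 = 22/5 = 4.4
  mean(B) = (4 + 6 + 8 + 2 + 4) / 5 = 24/5 = 4.8
  mean(C) = (8 + 4 + 5 + 3 + 7) / 5 = 27/5 = 5.4

Step 2 — sample variances and covariances s[i,j] = (1/(n-1)) · Σ_k (x_{k,i} - mean_i) · (x_{k,j} - mean_j), with n-1 = 4:
  s[A,A] = ((1.6)·(1.6) + (-3.4)·(-3.4) + (-3.4)·(-3.4) + (1.6)·(1.6) + (3.6)·(3.6)) / 4 = 41.2/4 = 10.3
  s[A,B] = ((1.6)·(-0.8) + (-3.4)·(1.2) + (-3.4)·(3.2) + (1.6)·(-2.8) + (3.6)·(-0.8)) / 4 = -23.6/4 = -5.9
  s[A,C] = ((1.6)·(2.6) + (-3.4)·(-1.4) + (-3.4)·(-0.4) + (1.6)·(-2.4) + (3.6)·(1.6)) / 4 = 12.2/4 = 3.05
  s[B,B] = ((-0.8)·(-0.8) + (1.2)·(1.2) + (3.2)·(3.2) + (-2.8)·(-2.8) + (-0.8)·(-0.8)) / 4 = 20.8/4 = 5.2
  s[B,C] = ((-0.8)·(2.6) + (1.2)·(-1.4) + (3.2)·(-0.4) + (-2.8)·(-2.4) + (-0.8)·(1.6)) / 4 = 0.4/4 = 0.1
  s[C,C] = ((2.6)·(2.6) + (-1.4)·(-1.4) + (-0.4)·(-0.4) + (-2.4)·(-2.4) + (1.6)·(1.6)) / 4 = 17.2/4 = 4.3
  Sample standard deviations s_i = √(s[i,i]):
  s(A) = √(10.3) = 3.2094
  s(B) = √(5.2) = 2.2804
  s(C) = √(4.3) = 2.0736

Step 3 — r_{ij} = s_{ij} / (s_i · s_j):
  r[A,A] = 1 (diagonal).
  r[A,B] = -5.9 / (3.2094 · 2.2804) = -5.9 / 7.3185 = -0.8062
  r[A,C] = 3.05 / (3.2094 · 2.0736) = 3.05 / 6.6551 = 0.4583
  r[B,B] = 1 (diagonal).
  r[B,C] = 0.1 / (2.2804 · 2.0736) = 0.1 / 4.7286 = 0.0211
  r[C,C] = 1 (diagonal).

R is symmetric with unit diagonal. Assembling:

R = [[1, -0.8062, 0.4583],
 [-0.8062, 1, 0.0211],
 [0.4583, 0.0211, 1]]


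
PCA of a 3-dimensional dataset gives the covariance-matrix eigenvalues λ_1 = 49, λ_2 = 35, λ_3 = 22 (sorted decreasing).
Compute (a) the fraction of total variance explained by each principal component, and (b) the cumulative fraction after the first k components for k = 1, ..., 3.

Step 1 — total variance = trace(Sigma) = Σ λ_i = 49 + 35 + 22 = 106.

Step 2 — fraction explained by component i = λ_i / Σ λ:
  PC1: 49/106 = 0.4623
  PC2: 35/106 = 0.3302
  PC3: 22/106 = 0.2075

Step 3 — cumulative fraction after k components = (λ_1 + ... + λ_k) / Σ λ:
  k = 1: 49/106 = 0.4623
  k = 2: (49 + 35)/106 = 84/106 = 0.7925
  k = 3: (49 + 35 + 22)/106 = 106/106 = 1

Summary (fraction, with percent):

explained: PC1 0.4623 (46.23%), PC2 0.3302 (33.02%), PC3 0.2075 (20.75%);  cumulative: 0.4623, 0.7925, 1


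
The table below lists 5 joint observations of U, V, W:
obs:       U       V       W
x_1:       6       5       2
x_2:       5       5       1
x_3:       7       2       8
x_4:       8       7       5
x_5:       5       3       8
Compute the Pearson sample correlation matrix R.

Step 1 — column means:
  mean(U) = (6 + 5 + 7 + 8 + 5) / 5 = 31/5 = 6.2
  mean(V) = (5 + 5 + 2 + 7 + 3) / 5 = 22/5 = 4.4
  mean(W) = (2 + 1 + 8 + 5 + 8) / 5 = 24/5 = 4.8

Step 2 — sample variances and covariances s[i,j] = (1/(n-1)) · Σ_k (x_{k,i} - mean_i) · (x_{k,j} - mean_j), with n-1 = 4:
  s[U,U] = ((-0.2)·(-0.2) + (-1.2)·(-1.2) + (0.8)·(0.8) + (1.8)·(1.8) + (-1.2)·(-1.2)) / 4 = 6.8/4 = 1.7
  s[U,V] = ((-0.2)·(0.6) + (-1.2)·(0.6) + (0.8)·(-2.4) + (1.8)·(2.6) + (-1.2)·(-1.4)) / 4 = 3.6/4 = 0.9
  s[U,W] = ((-0.2)·(-2.8) + (-1.2)·(-3.8) + (0.8)·(3.2) + (1.8)·(0.2) + (-1.2)·(3.2)) / 4 = 4.2/4 = 1.05
  s[V,V] = ((0.6)·(0.6) + (0.6)·(0.6) + (-2.4)·(-2.4) + (2.6)·(2.6) + (-1.4)·(-1.4)) / 4 = 15.2/4 = 3.8
  s[V,W] = ((0.6)·(-2.8) + (0.6)·(-3.8) + (-2.4)·(3.2) + (2.6)·(0.2) + (-1.4)·(3.2)) / 4 = -15.6/4 = -3.9
  s[W,W] = ((-2.8)·(-2.8) + (-3.8)·(-3.8) + (3.2)·(3.2) + (0.2)·(0.2) + (3.2)·(3.2)) / 4 = 42.8/4 = 10.7
  Sample standard deviations s_i = √(s[i,i]):
  s(U) = √(1.7) = 1.3038
  s(V) = √(3.8) = 1.9494
  s(W) = √(10.7) = 3.2711

Step 3 — r_{ij} = s_{ij} / (s_i · s_j):
  r[U,U] = 1 (diagonal).
  r[U,V] = 0.9 / (1.3038 · 1.9494) = 0.9 / 2.5417 = 0.3541
  r[U,W] = 1.05 / (1.3038 · 3.2711) = 1.05 / 4.265 = 0.2462
  r[V,V] = 1 (diagonal).
  r[V,W] = -3.9 / (1.9494 · 3.2711) = -3.9 / 6.3765 = -0.6116
  r[W,W] = 1 (diagonal).

R is symmetric with unit diagonal. Assembling:

R = [[1, 0.3541, 0.2462],
 [0.3541, 1, -0.6116],
 [0.2462, -0.6116, 1]]


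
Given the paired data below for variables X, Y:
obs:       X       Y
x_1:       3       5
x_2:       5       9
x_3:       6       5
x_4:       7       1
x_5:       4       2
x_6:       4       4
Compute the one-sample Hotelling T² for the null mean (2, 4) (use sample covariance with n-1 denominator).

Step 1 — sample mean vector:
  mean(X) = (3 + 5 + 6 + 7 + 4 + 4) / 6 = 29/6 = 4.8333
  mean(Y) = (5 + 9 + 5 + 1 + 2 + 4) / 6 = 26/6 = 4.3333
  x̄ = (4.8333, 4.3333),  deviation x̄ - mu_0 = (4.8333, 4.3333) - (2, 4) = (2.8333, 0.3333).

Step 2 — sample covariance matrix, S[i,j] = (1/(n-1)) · Σ_k (x_{k,i} - mean_i) · (x_{k,j} - mean_j), divisor n-1 = 5:
  S[X,X] = ((-1.8333)·(-1.8333) + (0.1667)·(0.1667) + (1.1667)·(1.1667) + (2.1667)·(2.1667) + (-0.8333)·(-0.8333) + (-0.8333)·(-0.8333)) / 5 = 10.8333/5 = 2.1667
  S[X,Y] = ((-1.8333)·(0.6667) + (0.1667)·(4.6667) + (1.1667)·(0.6667) + (2.1667)·(-3.3333) + (-0.8333)·(-2.3333) + (-0.8333)·(-0.3333)) / 5 = -4.6667/5 = -0.9333
  S[Y,Y] = ((0.6667)·(0.6667) + (4.6667)·(4.6667) + (0.6667)·(0.6667) + (-3.3333)·(-3.3333) + (-2.3333)·(-2.3333) + (-0.3333)·(-0.3333)) / 5 = 39.3333/5 = 7.8667
  S = [[2.1667, -0.9333],
 [-0.9333, 7.8667]].

Step 3 — invert S. det(S) = 2.1667·7.8667 - (-0.9333)² = 16.1733.
  S^{-1} = (1/det) · [[d, -b], [-b, a]] = [[0.4864, 0.0577],
 [0.0577, 0.134]].

Step 4 — quadratic form (x̄ - mu_0)^T · S^{-1} · (x̄ - mu_0):
  S^{-1} · (x̄ - mu_0) = (1.3974, 0.2082),
  (x̄ - mu_0)^T · [...] = (2.8333)·(1.3974) + (0.3333)·(0.2082) = 4.0286.

Step 5 — scale by n: T² = 6 · 4.0286 = 24.1715.

T² ≈ 24.1715


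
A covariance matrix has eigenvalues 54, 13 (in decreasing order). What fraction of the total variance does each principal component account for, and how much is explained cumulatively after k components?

Step 1 — total variance = trace(Sigma) = Σ λ_i = 54 + 13 = 67.

Step 2 — fraction explained by component i = λ_i / Σ λ:
  PC1: 54/67 = 0.806
  PC2: 13/67 = 0.194

Step 3 — cumulative fraction after k components = (λ_1 + ... + λ_k) / Σ λ:
  k = 1: 54/67 = 0.806
  k = 2: (54 + 13)/67 = 67/67 = 1

Summary (fraction, with percent):

explained: PC1 0.806 (80.6%), PC2 0.194 (19.4%);  cumulative: 0.806, 1


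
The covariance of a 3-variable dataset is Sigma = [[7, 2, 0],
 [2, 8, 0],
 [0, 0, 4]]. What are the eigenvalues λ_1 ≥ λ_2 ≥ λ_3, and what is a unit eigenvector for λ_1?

Step 1 — characteristic polynomial p(λ) = det(λI - Sigma) = λ³ - tr·λ² + c_1·λ - det, where tr = trace, c_1 = sum of the principal 2×2 minors, det = det(Sigma):
  tr = 7 + 8 + 4 = 19,
  c_1 = (7·8 - (2)²) + (7·4 - (0)²) + (8·4 - (0)²) = 52 + 28 + 32 = 112,
  det = 7·(8·4 - (0)²) - (2)·((2)·4 - (0)·(0)) + (0)·((2)·(0) - 8·(0)) = 7·(32) - (2)·(8) + (0)·(0) = 208.
  So p(λ) = λ³ - 19λ² + 112λ - 208.
Step 2 — look for an integer root (rational root theorem: any rational root is an integer divisor of 208). Testing λ = 4:
  p(4) = 64 - 304 + 448 - 208 = 0  ✓
  Dividing out (λ - 4): p(λ) = (λ - 4)(λ² - 15λ + 52).
Step 3 — remaining eigenvalues from the quadratic λ² - 15λ + 52 = 0:
  Δ = 15² - 4·52 = 225 - 208 = 17,  λ = (15 ± √17)/2 = (15 ± 4.1231)/2 ≈ 9.5616 or 5.4384.
  Sorted: λ_1 = 9.5616,  λ_2 = 5.4384,  λ_3 = 4  (check: sum = 19 = tr ✓).

Step 4 — unit eigenvector for λ_1 ≈ 9.5616: v spans the null space of (Sigma - λ_1 I), whose rows are
  r_1 = (-2.5616, 2, 0),  r_2 = (2, -1.5616, 0),  r_3 = (0, 0, -5.5616).
  v is orthogonal to every row, so take v ∝ r_1 × r_3 = ((2)·(-5.5616) - (0)·(0), (0)·(0) - (-2.5616)·(-5.5616), (-2.5616)·(0) - (2)·(0)) ≈ (-11.1231, -14.2462, 0).
  Rescale (multiply by -1 so the first nonzero entry is positive): u = (11.1231, 14.2462, 0).
  ||u|| = √((11.1231)² + (14.2462)² + (0)²) = √(326.678) ≈ 18.0742,  v_1 = u/||u|| ≈ (0.6154, 0.7882, 0) (||v_1|| = 1).

λ_1 = 9.5616,  λ_2 = 5.4384,  λ_3 = 4;  v_1 ≈ (0.6154, 0.7882, 0)


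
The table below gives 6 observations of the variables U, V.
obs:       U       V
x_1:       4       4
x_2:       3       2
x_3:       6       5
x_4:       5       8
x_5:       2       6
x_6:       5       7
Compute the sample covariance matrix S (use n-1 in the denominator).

Step 1 — column means:
  mean(U) = (4 + 3 + 6 + 5 + 2 + 5) / 6 = 25/6 = 4.1667
  mean(V) = (4 + 2 + 5 + 8 + 6 + 7) / 6 = 32/6 = 5.3333

Step 2 — sample covariance S[i,j] = (1/(n-1)) · Σ_k (x_{k,i} - mean_i) · (x_{k,j} - mean_j), with n-1 = 5.
  S[U,U] = ((-0.1667)·(-0.1667) + (-1.1667)·(-1.1667) + (1.8333)·(1.8333) + (0.8333)·(0.8333) + (-2.1667)·(-2.1667) + (0.8333)·(0.8333)) / 5 = 10.8333/5 = 2.1667
  S[U,V] = ((-0.1667)·(-1.3333) + (-1.1667)·(-3.3333) + (1.8333)·(-0.3333) + (0.8333)·(2.6667) + (-2.1667)·(0.6667) + (0.8333)·(1.6667)) / 5 = 5.6667/5 = 1.1333
  S[V,V] = ((-1.3333)·(-1.3333) + (-3.3333)·(-3.3333) + (-0.3333)·(-0.3333) + (2.6667)·(2.6667) + (0.6667)·(0.6667) + (1.6667)·(1.6667)) / 5 = 23.3333/5 = 4.6667

S is symmetric (S[j,i] = S[i,j]). Assembling:

S = [[2.1667, 1.1333],
 [1.1333, 4.6667]]


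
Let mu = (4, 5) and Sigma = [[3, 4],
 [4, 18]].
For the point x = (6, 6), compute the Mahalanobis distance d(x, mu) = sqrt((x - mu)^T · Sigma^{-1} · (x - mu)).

Step 1 — centre the observation: (x - mu) = (2, 1).

Step 2 — invert Sigma. det(Sigma) = 3·18 - (4)² = 38.
  Sigma^{-1} = (1/det) · [[d, -b], [-b, a]] = [[0.4737, -0.1053],
 [-0.1053, 0.0789]].

Step 3 — form the quadratic (x - mu)^T · Sigma^{-1} · (x - mu):
  Sigma^{-1} · (x - mu) = (0.8421, -0.1316).
  (x - mu)^T · [Sigma^{-1} · (x - mu)] = (2)·(0.8421) + (1)·(-0.1316) = 1.5526.

Step 4 — take square root: d = √(1.5526) ≈ 1.246.

d(x, mu) = √(1.5526) ≈ 1.246


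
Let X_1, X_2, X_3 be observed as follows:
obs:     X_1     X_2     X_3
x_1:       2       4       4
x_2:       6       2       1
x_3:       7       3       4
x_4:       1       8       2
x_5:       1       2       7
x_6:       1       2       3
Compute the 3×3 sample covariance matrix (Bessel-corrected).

Step 1 — column means:
  mean(X_1) = (2 + 6 + 7 + 1 + 1 + 1) / 6 = 18/6 = 3
  mean(X_2) = (4 + 2 + 3 + 8 + 2 + 2) / 6 = 21/6 = 3.5
  mean(X_3) = (4 + 1 + 4 + 2 + 7 + 3) / 6 = 21/6 = 3.5

Step 2 — sample covariance S[i,j] = (1/(n-1)) · Σ_k (x_{k,i} - mean_i) · (x_{k,j} - mean_j), with n-1 = 5.
  S[X_1,X_1] = ((-1)·(-1) + (3)·(3) + (4)·(4) + (-2)·(-2) + (-2)·(-2) + (-2)·(-2)) / 5 = 38/5 = 7.6
  S[X_1,X_2] = ((-1)·(0.5) + (3)·(-1.5) + (4)·(-0.5) + (-2)·(4.5) + (-2)·(-1.5) + (-2)·(-1.5)) / 5 = -10/5 = -2
  S[X_1,X_3] = ((-1)·(0.5) + (3)·(-2.5) + (4)·(0.5) + (-2)·(-1.5) + (-2)·(3.5) + (-2)·(-0.5)) / 5 = -9/5 = -1.8
  S[X_2,X_2] = ((0.5)·(0.5) + (-1.5)·(-1.5) + (-0.5)·(-0.5) + (4.5)·(4.5) + (-1.5)·(-1.5) + (-1.5)·(-1.5)) / 5 = 27.5/5 = 5.5
  S[X_2,X_3] = ((0.5)·(0.5) + (-1.5)·(-2.5) + (-0.5)·(0.5) + (4.5)·(-1.5) + (-1.5)·(3.5) + (-1.5)·(-0.5)) / 5 = -7.5/5 = -1.5
  S[X_3,X_3] = ((0.5)·(0.5) + (-2.5)·(-2.5) + (0.5)·(0.5) + (-1.5)·(-1.5) + (3.5)·(3.5) + (-0.5)·(-0.5)) / 5 = 21.5/5 = 4.3

S is symmetric (S[j,i] = S[i,j]). Assembling:

S = [[7.6, -2, -1.8],
 [-2, 5.5, -1.5],
 [-1.8, -1.5, 4.3]]


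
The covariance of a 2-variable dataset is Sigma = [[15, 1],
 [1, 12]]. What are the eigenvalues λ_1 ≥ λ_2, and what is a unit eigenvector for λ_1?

Step 1 — characteristic polynomial of 2×2 Sigma:
  det(Sigma - λI) = λ² - trace · λ + det = 0.
  trace = 15 + 12 = 27, det = 15·12 - (1)² = 179.
Step 2 — discriminant:
  Δ = trace² - 4·det = 729 - 716 = 13.
Step 3 — eigenvalues:
  λ = (trace ± √Δ)/2 = (27 ± 3.6056)/2,
  λ_1 = 15.3028,  λ_2 = 11.6972.

Step 4 — unit eigenvector for λ_1: solve (Sigma - λ_1 I)v = 0. First row:
  (15 - 15.3028)·v_x + (1)·v_y = 0, i.e. (-0.3028)·v_x + (1)·v_y = 0,
  so v ∝ (b, λ_1 - a) = (1, 0.3028) = u.
  ||u|| = √((1)² + (0.3028)²) = √(1.0917) ≈ 1.0448,
  v_1 = u/||u|| ≈ (0.9571, 0.2898) (||v_1|| = 1).

λ_1 = 15.3028,  λ_2 = 11.6972;  v_1 ≈ (0.9571, 0.2898)


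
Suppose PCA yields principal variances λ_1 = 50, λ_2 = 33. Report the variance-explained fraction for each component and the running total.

Step 1 — total variance = trace(Sigma) = Σ λ_i = 50 + 33 = 83.

Step 2 — fraction explained by component i = λ_i / Σ λ:
  PC1: 50/83 = 0.6024
  PC2: 33/83 = 0.3976

Step 3 — cumulative fraction after k components = (λ_1 + ... + λ_k) / Σ λ:
  k = 1: 50/83 = 0.6024
  k = 2: (50 + 33)/83 = 83/83 = 1

Summary (fraction, with percent):

explained: PC1 0.6024 (60.24%), PC2 0.3976 (39.76%);  cumulative: 0.6024, 1


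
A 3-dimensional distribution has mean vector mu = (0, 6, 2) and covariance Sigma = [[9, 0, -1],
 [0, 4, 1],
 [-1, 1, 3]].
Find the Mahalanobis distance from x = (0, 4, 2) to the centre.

Step 1 — centre the observation: (x - mu) = (0, -2, 0).

Step 2 — invert Sigma (cofactor / det for 3×3, or solve directly):
  Sigma^{-1} = [[0.1158, -0.0105, 0.0421],
 [-0.0105, 0.2737, -0.0947],
 [0.0421, -0.0947, 0.3789]].

Step 3 — form the quadratic (x - mu)^T · Sigma^{-1} · (x - mu):
  Sigma^{-1} · (x - mu) = (0.0211, -0.5474, 0.1895).
  (x - mu)^T · [Sigma^{-1} · (x - mu)] = (0)·(0.0211) + (-2)·(-0.5474) + (0)·(0.1895) = 1.0947.

Step 4 — take square root: d = √(1.0947) ≈ 1.0463.

d(x, mu) = √(1.0947) ≈ 1.0463


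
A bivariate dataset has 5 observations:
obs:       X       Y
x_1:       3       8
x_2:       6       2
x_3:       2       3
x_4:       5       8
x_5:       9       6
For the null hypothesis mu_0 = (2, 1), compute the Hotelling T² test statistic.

Step 1 — sample mean vector:
  mean(X) = (3 + 6 + 2 + 5 + 9) / 5 = 25/5 = 5
  mean(Y) = (8 + 2 + 3 + 8 + 6) / 5 = 27/5 = 5.4
  x̄ = (5, 5.4),  deviation x̄ - mu_0 = (5, 5.4) - (2, 1) = (3, 4.4).

Step 2 — sample covariance matrix, S[i,j] = (1/(n-1)) · Σ_k (x_{k,i} - mean_i) · (x_{k,j} - mean_j), divisor n-1 = 4:
  S[X,X] = ((-2)·(-2) + (1)·(1) + (-3)·(-3) + (0)·(0) + (4)·(4)) / 4 = 30/4 = 7.5
  S[X,Y] = ((-2)·(2.6) + (1)·(-3.4) + (-3)·(-2.4) + (0)·(2.6) + (4)·(0.6)) / 4 = 1/4 = 0.25
  S[Y,Y] = ((2.6)·(2.6) + (-3.4)·(-3.4) + (-2.4)·(-2.4) + (2.6)·(2.6) + (0.6)·(0.6)) / 4 = 31.2/4 = 7.8
  S = [[7.5, 0.25],
 [0.25, 7.8]].

Step 3 — invert S. det(S) = 7.5·7.8 - (0.25)² = 58.4375.
  S^{-1} = (1/det) · [[d, -b], [-b, a]] = [[0.1335, -0.0043],
 [-0.0043, 0.1283]].

Step 4 — quadratic form (x̄ - mu_0)^T · S^{-1} · (x̄ - mu_0):
  S^{-1} · (x̄ - mu_0) = (0.3816, 0.5519),
  (x̄ - mu_0)^T · [...] = (3)·(0.3816) + (4.4)·(0.5519) = 3.573.

Step 5 — scale by n: T² = 5 · 3.573 = 17.8652.

T² ≈ 17.8652


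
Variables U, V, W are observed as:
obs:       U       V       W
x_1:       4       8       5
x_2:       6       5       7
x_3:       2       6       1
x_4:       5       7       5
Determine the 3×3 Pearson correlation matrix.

Step 1 — column means:
  mean(U) = (4 + 6 + 2 + 5) / 4 = 17/4 = 4.25
  mean(V) = (8 + 5 + 6 + 7) / 4 = 26/4 = 6.5
  mean(W) = (5 + 7 + 1 + 5) / 4 = 18/4 = 4.5

Step 2 — sample variances and covariances s[i,j] = (1/(n-1)) · Σ_k (x_{k,i} - mean_i) · (x_{k,j} - mean_j), with n-1 = 3:
  s[U,U] = ((-0.25)·(-0.25) + (1.75)·(1.75) + (-2.25)·(-2.25) + (0.75)·(0.75)) / 3 = 8.75/3 = 2.9167
  s[U,V] = ((-0.25)·(1.5) + (1.75)·(-1.5) + (-2.25)·(-0.5) + (0.75)·(0.5)) / 3 = -1.5/3 = -0.5
  s[U,W] = ((-0.25)·(0.5) + (1.75)·(2.5) + (-2.25)·(-3.5) + (0.75)·(0.5)) / 3 = 12.5/3 = 4.1667
  s[V,V] = ((1.5)·(1.5) + (-1.5)·(-1.5) + (-0.5)·(-0.5) + (0.5)·(0.5)) / 3 = 5/3 = 1.6667
  s[V,W] = ((1.5)·(0.5) + (-1.5)·(2.5) + (-0.5)·(-3.5) + (0.5)·(0.5)) / 3 = -1/3 = -0.3333
  s[W,W] = ((0.5)·(0.5) + (2.5)·(2.5) + (-3.5)·(-3.5) + (0.5)·(0.5)) / 3 = 19/3 = 6.3333
  Sample standard deviations s_i = √(s[i,i]):
  s(U) = √(2.9167) = 1.7078
  s(V) = √(1.6667) = 1.291
  s(W) = √(6.3333) = 2.5166

Step 3 — r_{ij} = s_{ij} / (s_i · s_j):
  r[U,U] = 1 (diagonal).
  r[U,V] = -0.5 / (1.7078 · 1.291) = -0.5 / 2.2048 = -0.2268
  r[U,W] = 4.1667 / (1.7078 · 2.5166) = 4.1667 / 4.2979 = 0.9695
  r[V,V] = 1 (diagonal).
  r[V,W] = -0.3333 / (1.291 · 2.5166) = -0.3333 / 3.2489 = -0.1026
  r[W,W] = 1 (diagonal).

R is symmetric with unit diagonal. Assembling:

R = [[1, -0.2268, 0.9695],
 [-0.2268, 1, -0.1026],
 [0.9695, -0.1026, 1]]


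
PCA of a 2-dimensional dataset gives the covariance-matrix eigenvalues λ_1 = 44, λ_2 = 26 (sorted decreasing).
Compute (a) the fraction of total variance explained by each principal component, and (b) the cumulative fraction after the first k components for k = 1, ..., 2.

Step 1 — total variance = trace(Sigma) = Σ λ_i = 44 + 26 = 70.

Step 2 — fraction explained by component i = λ_i / Σ λ:
  PC1: 44/70 = 0.6286
  PC2: 26/70 = 0.3714

Step 3 — cumulative fraction after k components = (λ_1 + ... + λ_k) / Σ λ:
  k = 1: 44/70 = 0.6286
  k = 2: (44 + 26)/70 = 70/70 = 1

Summary (fraction, with percent):

explained: PC1 0.6286 (62.86%), PC2 0.3714 (37.14%);  cumulative: 0.6286, 1


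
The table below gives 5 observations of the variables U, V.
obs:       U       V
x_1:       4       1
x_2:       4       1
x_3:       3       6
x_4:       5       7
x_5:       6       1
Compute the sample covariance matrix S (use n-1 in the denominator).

Step 1 — column means:
  mean(U) = (4 + 4 + 3 + 5 + 6) / 5 = 22/5 = 4.4
  mean(V) = (1 + 1 + 6 + 7 + 1) / 5 = 16/5 = 3.2

Step 2 — sample covariance S[i,j] = (1/(n-1)) · Σ_k (x_{k,i} - mean_i) · (x_{k,j} - mean_j), with n-1 = 4.
  S[U,U] = ((-0.4)·(-0.4) + (-0.4)·(-0.4) + (-1.4)·(-1.4) + (0.6)·(0.6) + (1.6)·(1.6)) / 4 = 5.2/4 = 1.3
  S[U,V] = ((-0.4)·(-2.2) + (-0.4)·(-2.2) + (-1.4)·(2.8) + (0.6)·(3.8) + (1.6)·(-2.2)) / 4 = -3.4/4 = -0.85
  S[V,V] = ((-2.2)·(-2.2) + (-2.2)·(-2.2) + (2.8)·(2.8) + (3.8)·(3.8) + (-2.2)·(-2.2)) / 4 = 36.8/4 = 9.2

S is symmetric (S[j,i] = S[i,j]). Assembling:

S = [[1.3, -0.85],
 [-0.85, 9.2]]


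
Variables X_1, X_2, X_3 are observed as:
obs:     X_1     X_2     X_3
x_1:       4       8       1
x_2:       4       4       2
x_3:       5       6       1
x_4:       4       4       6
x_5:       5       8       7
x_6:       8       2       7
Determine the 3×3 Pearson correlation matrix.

Step 1 — column means:
  mean(X_1) = (4 + 4 + 5 + 4 + 5 + 8) / 6 = 30/6 = 5
  mean(X_2) = (8 + 4 + 6 + 4 + 8 + 2) / 6 = 32/6 = 5.3333
  mean(X_3) = (1 + 2 + 1 + 6 + 7 + 7) / 6 = 24/6 = 4

Step 2 — sample variances and covariances s[i,j] = (1/(n-1)) · Σ_k (x_{k,i} - mean_i) · (x_{k,j} - mean_j), with n-1 = 5:
  s[X_1,X_1] = ((-1)·(-1) + (-1)·(-1) + (0)·(0) + (-1)·(-1) + (0)·(0) + (3)·(3)) / 5 = 12/5 = 2.4
  s[X_1,X_2] = ((-1)·(2.6667) + (-1)·(-1.3333) + (0)·(0.6667) + (-1)·(-1.3333) + (0)·(2.6667) + (3)·(-3.3333)) / 5 = -10/5 = -2
  s[X_1,X_3] = ((-1)·(-3) + (-1)·(-2) + (0)·(-3) + (-1)·(2) + (0)·(3) + (3)·(3)) / 5 = 12/5 = 2.4
  s[X_2,X_2] = ((2.6667)·(2.6667) + (-1.3333)·(-1.3333) + (0.6667)·(0.6667) + (-1.3333)·(-1.3333) + (2.6667)·(2.6667) + (-3.3333)·(-3.3333)) / 5 = 29.3333/5 = 5.8667
  s[X_2,X_3] = ((2.6667)·(-3) + (-1.3333)·(-2) + (0.6667)·(-3) + (-1.3333)·(2) + (2.6667)·(3) + (-3.3333)·(3)) / 5 = -12/5 = -2.4
  s[X_3,X_3] = ((-3)·(-3) + (-2)·(-2) + (-3)·(-3) + (2)·(2) + (3)·(3) + (3)·(3)) / 5 = 44/5 = 8.8
  Sample standard deviations s_i = √(s[i,i]):
  s(X_1) = √(2.4) = 1.5492
  s(X_2) = √(5.8667) = 2.4221
  s(X_3) = √(8.8) = 2.9665

Step 3 — r_{ij} = s_{ij} / (s_i · s_j):
  r[X_1,X_1] = 1 (diagonal).
  r[X_1,X_2] = -2 / (1.5492 · 2.4221) = -2 / 3.7523 = -0.533
  r[X_1,X_3] = 2.4 / (1.5492 · 2.9665) = 2.4 / 4.5957 = 0.5222
  r[X_2,X_2] = 1 (diagonal).
  r[X_2,X_3] = -2.4 / (2.4221 · 2.9665) = -2.4 / 7.1852 = -0.334
  r[X_3,X_3] = 1 (diagonal).

R is symmetric with unit diagonal. Assembling:

R = [[1, -0.533, 0.5222],
 [-0.533, 1, -0.334],
 [0.5222, -0.334, 1]]


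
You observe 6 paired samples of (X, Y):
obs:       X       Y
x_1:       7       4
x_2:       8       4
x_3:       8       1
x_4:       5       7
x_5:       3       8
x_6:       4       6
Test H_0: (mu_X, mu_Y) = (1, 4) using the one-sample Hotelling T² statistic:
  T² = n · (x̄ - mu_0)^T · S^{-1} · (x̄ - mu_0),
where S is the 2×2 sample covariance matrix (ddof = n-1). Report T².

Step 1 — sample mean vector:
  mean(X) = (7 + 8 + 8 + 5 + 3 + 4) / 6 = 35/6 = 5.8333
  mean(Y) = (4 + 4 + 1 + 7 + 8 + 6) / 6 = 30/6 = 5
  x̄ = (5.8333, 5),  deviation x̄ - mu_0 = (5.8333, 5) - (1, 4) = (4.8333, 1).

Step 2 — sample covariance matrix, S[i,j] = (1/(n-1)) · Σ_k (x_{k,i} - mean_i) · (x_{k,j} - mean_j), divisor n-1 = 5:
  S[X,X] = ((1.1667)·(1.1667) + (2.1667)·(2.1667) + (2.1667)·(2.1667) + (-0.8333)·(-0.8333) + (-2.8333)·(-2.8333) + (-1.8333)·(-1.8333)) / 5 = 22.8333/5 = 4.5667
  S[X,Y] = ((1.1667)·(-1) + (2.1667)·(-1) + (2.1667)·(-4) + (-0.8333)·(2) + (-2.8333)·(3) + (-1.8333)·(1)) / 5 = -24/5 = -4.8
  S[Y,Y] = ((-1)·(-1) + (-1)·(-1) + (-4)·(-4) + (2)·(2) + (3)·(3) + (1)·(1)) / 5 = 32/5 = 6.4
  S = [[4.5667, -4.8],
 [-4.8, 6.4]].

Step 3 — invert S. det(S) = 4.5667·6.4 - (-4.8)² = 6.1867.
  S^{-1} = (1/det) · [[d, -b], [-b, a]] = [[1.0345, 0.7759],
 [0.7759, 0.7381]].

Step 4 — quadratic form (x̄ - mu_0)^T · S^{-1} · (x̄ - mu_0):
  S^{-1} · (x̄ - mu_0) = (5.7759, 4.4881),
  (x̄ - mu_0)^T · [...] = (4.8333)·(5.7759) + (1)·(4.4881) = 32.4048.

Step 5 — scale by n: T² = 6 · 32.4048 = 194.4289.

T² ≈ 194.4289


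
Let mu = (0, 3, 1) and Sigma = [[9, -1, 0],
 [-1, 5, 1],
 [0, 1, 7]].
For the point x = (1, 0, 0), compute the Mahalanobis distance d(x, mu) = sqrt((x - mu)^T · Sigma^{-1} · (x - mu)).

Step 1 — centre the observation: (x - mu) = (1, -3, -1).

Step 2 — invert Sigma (cofactor / det for 3×3, or solve directly):
  Sigma^{-1} = [[0.1137, 0.0234, -0.0033],
 [0.0234, 0.2107, -0.0301],
 [-0.0033, -0.0301, 0.1472]].

Step 3 — form the quadratic (x - mu)^T · Sigma^{-1} · (x - mu):
  Sigma^{-1} · (x - mu) = (0.0468, -0.5786, -0.0602).
  (x - mu)^T · [Sigma^{-1} · (x - mu)] = (1)·(0.0468) + (-3)·(-0.5786) + (-1)·(-0.0602) = 1.8428.

Step 4 — take square root: d = √(1.8428) ≈ 1.3575.

d(x, mu) = √(1.8428) ≈ 1.3575
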